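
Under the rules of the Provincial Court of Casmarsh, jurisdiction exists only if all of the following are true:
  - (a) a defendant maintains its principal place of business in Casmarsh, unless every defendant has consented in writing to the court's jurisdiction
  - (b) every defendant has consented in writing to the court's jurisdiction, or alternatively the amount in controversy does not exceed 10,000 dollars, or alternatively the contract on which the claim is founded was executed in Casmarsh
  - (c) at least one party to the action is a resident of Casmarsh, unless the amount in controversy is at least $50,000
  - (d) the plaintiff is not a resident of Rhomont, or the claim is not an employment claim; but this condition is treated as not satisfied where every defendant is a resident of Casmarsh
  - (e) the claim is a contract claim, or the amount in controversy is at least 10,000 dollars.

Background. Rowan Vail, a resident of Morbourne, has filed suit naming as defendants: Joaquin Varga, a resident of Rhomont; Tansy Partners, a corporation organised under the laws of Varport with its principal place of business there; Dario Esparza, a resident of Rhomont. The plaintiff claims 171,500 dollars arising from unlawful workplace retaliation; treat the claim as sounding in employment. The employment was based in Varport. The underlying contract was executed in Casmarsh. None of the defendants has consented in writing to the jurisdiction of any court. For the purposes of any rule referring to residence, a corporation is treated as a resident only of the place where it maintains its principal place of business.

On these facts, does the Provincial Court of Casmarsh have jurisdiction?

No

The Provincial Court of Casmarsh:
  (a) The corporate defendant(s) have their principal place of business in Varport, not Casmarsh. Nor does the 'unless' clause help: no such written consent has been filed. Not satisfied.
  (b) The contract was executed in Casmarsh — that alternative is enough. Satisfied.
  (c) No party resides in Casmarsh. The proviso rescues it, though: the amount in controversy is 171,500 dollars, which meets the $50,000 floor. Satisfied.
  (d) The plaintiff resides in Morbourne, which is not Rhomont, so one alternative holds. The exception is not triggered, since the defendants reside as follows — Joaquin Varga in Rhomont, Tansy Partners in Varport, Dario Esparza in Rhomont — not all in Casmarsh. Satisfied.
  (e) The amount in controversy is $171,500, which meets the 10,000 dollars floor — that alternative is enough. Met.
  → The court lacks jurisdiction.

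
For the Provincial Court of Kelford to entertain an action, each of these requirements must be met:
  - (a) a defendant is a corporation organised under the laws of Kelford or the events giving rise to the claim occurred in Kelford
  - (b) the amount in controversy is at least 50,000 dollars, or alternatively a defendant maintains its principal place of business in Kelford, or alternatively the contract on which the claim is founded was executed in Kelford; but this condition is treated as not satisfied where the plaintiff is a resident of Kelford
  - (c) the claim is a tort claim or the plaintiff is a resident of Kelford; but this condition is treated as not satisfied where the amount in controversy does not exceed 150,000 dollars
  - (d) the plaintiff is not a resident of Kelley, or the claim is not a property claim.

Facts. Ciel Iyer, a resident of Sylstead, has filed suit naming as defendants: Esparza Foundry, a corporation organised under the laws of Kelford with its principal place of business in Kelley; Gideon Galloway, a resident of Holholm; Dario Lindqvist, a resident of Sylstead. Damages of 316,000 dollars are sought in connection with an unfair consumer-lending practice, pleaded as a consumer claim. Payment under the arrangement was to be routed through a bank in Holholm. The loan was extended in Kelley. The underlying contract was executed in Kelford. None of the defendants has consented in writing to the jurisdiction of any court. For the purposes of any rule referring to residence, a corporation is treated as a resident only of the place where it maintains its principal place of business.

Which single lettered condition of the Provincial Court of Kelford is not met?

(c)

The Provincial Court of Kelford:
  (a) Esparza Foundry is organised under the laws of Kelford — that alternative is enough. Met.
  (b) The amount in controversy is $316,000, which meets the 50,000 dollars floor, so one alternative holds. The carve-out does not apply: the plaintiff resides in Sylstead, not Kelford. Met.
  (c) The claim is a consumer claim, not a tort claim; the plaintiff resides in Sylstead, not Kelford — every alternative fails. Condition not met.
  (d) The plaintiff resides in Sylstead, which is not Kelley, so one alternative holds. Condition met.
Only condition (c) fails.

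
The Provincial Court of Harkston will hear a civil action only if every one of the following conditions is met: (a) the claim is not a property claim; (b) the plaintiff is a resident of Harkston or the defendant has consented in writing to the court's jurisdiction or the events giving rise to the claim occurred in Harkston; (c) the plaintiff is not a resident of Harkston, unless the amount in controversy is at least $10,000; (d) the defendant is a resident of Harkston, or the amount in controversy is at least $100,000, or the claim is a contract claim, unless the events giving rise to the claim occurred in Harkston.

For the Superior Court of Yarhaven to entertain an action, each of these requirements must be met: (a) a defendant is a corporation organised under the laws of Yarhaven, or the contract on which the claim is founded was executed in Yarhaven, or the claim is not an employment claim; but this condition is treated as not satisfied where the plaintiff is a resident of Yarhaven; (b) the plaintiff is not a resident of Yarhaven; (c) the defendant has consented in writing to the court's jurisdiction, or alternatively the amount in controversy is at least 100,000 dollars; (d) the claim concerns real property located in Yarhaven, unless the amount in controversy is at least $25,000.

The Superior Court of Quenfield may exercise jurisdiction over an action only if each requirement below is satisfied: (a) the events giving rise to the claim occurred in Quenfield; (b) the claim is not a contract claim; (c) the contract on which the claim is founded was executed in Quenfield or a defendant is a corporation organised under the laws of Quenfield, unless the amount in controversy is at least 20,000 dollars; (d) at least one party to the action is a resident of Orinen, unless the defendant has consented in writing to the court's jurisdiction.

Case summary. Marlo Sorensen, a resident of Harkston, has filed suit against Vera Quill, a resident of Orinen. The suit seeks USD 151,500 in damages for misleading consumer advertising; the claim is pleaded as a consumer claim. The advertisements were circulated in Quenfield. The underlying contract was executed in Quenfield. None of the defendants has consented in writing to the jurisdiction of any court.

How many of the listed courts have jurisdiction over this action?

The Provincial Court of Harkston:
  (a) The claim is a consumer claim, not a property claim. Condition met.
  (b) The plaintiff resides in Harkston, which satisfies one of the alternatives. Satisfied.
  (c) The plaintiff resides in Harkston. However, the amount in controversy is $151,500, which meets the 10,000 dollars floor, so the 'unless' proviso supplies this condition. Condition met.
  (d) The amount in controversy is USD 151,500, which meets the USD 100,000 floor, so one alternative holds. Satisfied.
  → All conditions met; jurisdiction exists.
The Superior Court of Yarhaven:
  (a) The claim is a consumer claim, not an employment claim, so this disjunct is met. The exception is not triggered, since the plaintiff resides in Harkston, not Yarhaven. Condition met.
  (b) The plaintiff resides in Harkston, which is not Yarhaven. Condition met.
  (c) The amount in controversy is USD 151,500, which meets the USD 100,000 floor — that alternative is enough. Satisfied.
  (d) The claim does not concern real property. The proviso rescues it, though: the amount in controversy is USD 151,500, which meets the 25,000 dollars floor. Met.
  → Jurisdiction lies.
The Superior Court of Quenfield:
  (a) The operative events occurred in Quenfield. Condition met.
  (b) The claim is a consumer claim, not a contract claim. Condition met.
  (c) The contract was executed in Quenfield, which satisfies one of the alternatives. Satisfied.
  (d) Vera Quill resides in Orinen. Condition met.
  → The court has jurisdiction.
Courts with jurisdiction: the Provincial Court of Harkston, the Superior Court of Yarhaven, the Superior Court of Quenfield — 3 in total.

3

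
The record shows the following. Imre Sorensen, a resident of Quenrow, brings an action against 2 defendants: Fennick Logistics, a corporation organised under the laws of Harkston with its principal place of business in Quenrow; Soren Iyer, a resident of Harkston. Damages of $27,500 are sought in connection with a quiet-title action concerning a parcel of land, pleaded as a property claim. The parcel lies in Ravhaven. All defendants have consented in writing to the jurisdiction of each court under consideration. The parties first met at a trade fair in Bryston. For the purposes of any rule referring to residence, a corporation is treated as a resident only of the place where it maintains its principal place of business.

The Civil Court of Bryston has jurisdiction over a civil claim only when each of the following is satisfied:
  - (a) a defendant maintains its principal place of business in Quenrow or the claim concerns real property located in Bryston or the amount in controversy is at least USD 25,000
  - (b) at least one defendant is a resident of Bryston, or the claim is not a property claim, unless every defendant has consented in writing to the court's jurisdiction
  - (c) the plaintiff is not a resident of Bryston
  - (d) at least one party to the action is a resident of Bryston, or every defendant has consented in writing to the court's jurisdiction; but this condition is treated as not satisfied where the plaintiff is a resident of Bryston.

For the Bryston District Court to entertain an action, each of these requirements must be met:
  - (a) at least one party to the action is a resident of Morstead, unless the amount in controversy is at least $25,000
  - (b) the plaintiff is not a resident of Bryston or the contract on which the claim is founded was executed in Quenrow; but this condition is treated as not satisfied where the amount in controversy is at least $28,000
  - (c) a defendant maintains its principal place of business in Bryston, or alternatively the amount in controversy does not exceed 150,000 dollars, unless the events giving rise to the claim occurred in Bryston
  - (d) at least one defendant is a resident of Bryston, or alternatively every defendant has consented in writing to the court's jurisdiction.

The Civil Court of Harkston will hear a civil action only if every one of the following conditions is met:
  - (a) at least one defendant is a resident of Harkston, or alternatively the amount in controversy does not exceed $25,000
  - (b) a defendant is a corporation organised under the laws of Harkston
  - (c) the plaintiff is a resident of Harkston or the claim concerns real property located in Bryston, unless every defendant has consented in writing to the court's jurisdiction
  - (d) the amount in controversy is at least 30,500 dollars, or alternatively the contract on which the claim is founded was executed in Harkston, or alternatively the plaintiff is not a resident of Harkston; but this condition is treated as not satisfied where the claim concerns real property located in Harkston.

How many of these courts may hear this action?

3

The Civil Court of Bryston:
  (a) Fennick Logistics has its principal place of business in Quenrow, which satisfies one of the alternatives. Condition met.
  (b) No defendant resides in Bryston (they reside in Quenrow, Harkston); the claim is a property claim — every alternative fails. But every defendant has filed written consent, and the 'unless' clause therefore excuses the requirement. Condition met.
  (c) The plaintiff resides in Quenrow, which is not Bryston. Condition met.
  (d) Every defendant has filed written consent — that alternative is enough. The carve-out does not apply: the plaintiff resides in Quenrow, not Bryston. Satisfied.
  → All conditions met; jurisdiction exists.
The Bryston District Court:
  (a) No party resides in Morstead. The proviso rescues it, though: the amount in controversy is USD 27,500, which meets the $25,000 floor. Condition met.
  (b) The plaintiff resides in Quenrow, which is not Bryston — that alternative is enough. And the carve-out is inapplicable — the amount in controversy is $27,500, below the USD 28,000 floor. Satisfied.
  (c) The amount in controversy is 27,500 dollars, within the $150,000 ceiling, so this disjunct is met. Condition met.
  (d) Every defendant has filed written consent, so one alternative holds. Condition met.
  → Every requirement is satisfied — jurisdiction.
The Civil Court of Harkston:
  (a) Soren Iyer resides in Harkston, which satisfies one of the alternatives. Satisfied.
  (b) Fennick Logistics is organised under the laws of Harkston. Met.
  (c) The plaintiff resides in Quenrow, not Harkston; the property lies in Ravhaven, not Bryston — every alternative fails. The proviso rescues it, though: every defendant has filed written consent. Satisfied.
  (d) The plaintiff resides in Quenrow, which is not Harkston, so one alternative holds. And the carve-out is inapplicable — the property lies in Ravhaven, not Harkston. Satisfied.
  → Jurisdiction lies.
Courts with jurisdiction: the Civil Court of Bryston, the Bryston District Court, the Civil Court of Harkston — 3 in total.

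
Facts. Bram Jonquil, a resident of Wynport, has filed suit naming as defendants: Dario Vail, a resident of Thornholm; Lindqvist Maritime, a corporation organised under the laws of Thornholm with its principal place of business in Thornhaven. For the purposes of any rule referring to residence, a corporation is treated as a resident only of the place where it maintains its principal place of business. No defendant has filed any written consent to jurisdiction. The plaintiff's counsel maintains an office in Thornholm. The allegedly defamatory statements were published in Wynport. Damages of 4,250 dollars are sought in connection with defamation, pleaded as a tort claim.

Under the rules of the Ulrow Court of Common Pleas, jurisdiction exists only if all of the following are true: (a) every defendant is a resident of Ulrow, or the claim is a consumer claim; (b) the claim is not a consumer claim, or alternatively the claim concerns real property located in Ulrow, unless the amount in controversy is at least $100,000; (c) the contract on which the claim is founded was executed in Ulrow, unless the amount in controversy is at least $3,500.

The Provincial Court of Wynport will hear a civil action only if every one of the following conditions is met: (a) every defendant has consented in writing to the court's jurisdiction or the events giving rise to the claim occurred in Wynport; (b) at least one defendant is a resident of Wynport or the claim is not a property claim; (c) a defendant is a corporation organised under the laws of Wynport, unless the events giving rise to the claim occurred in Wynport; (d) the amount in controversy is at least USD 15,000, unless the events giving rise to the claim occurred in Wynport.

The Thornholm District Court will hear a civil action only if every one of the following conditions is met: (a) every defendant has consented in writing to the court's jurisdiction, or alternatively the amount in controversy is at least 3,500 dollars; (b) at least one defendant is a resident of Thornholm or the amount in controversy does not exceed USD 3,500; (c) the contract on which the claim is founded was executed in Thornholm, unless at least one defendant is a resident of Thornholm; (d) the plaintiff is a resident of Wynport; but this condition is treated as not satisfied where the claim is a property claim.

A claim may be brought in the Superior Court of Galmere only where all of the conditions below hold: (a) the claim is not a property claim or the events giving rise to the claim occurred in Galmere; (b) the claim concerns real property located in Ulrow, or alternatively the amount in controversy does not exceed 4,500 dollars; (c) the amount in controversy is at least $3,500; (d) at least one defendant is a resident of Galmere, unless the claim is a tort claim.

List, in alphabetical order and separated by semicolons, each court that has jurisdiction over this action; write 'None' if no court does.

the Provincial Court of Wynport; the Superior Court of Galmere; the Thornholm District Court

The Ulrow Court of Common Pleas:
  (a) The defendants reside as follows — Dario Vail in Thornholm, Lindqvist Maritime in Thornhaven — not all in Ulrow; the claim is a tort claim, not a consumer claim — every alternative fails. Fails.
  (b) The claim is a tort claim, not a consumer claim, so one alternative holds. Met.
  (c) No contract (and hence no place of execution) is alleged. The proviso rescues it, though: the amount in controversy is 4,250 dollars, which meets the USD 3,500 floor. Condition met.
  → Not every requirement is met — no jurisdiction.
The Provincial Court of Wynport:
  (a) The operative events occurred in Wynport, so one alternative holds. Condition met.
  (b) The claim is a tort claim, not a property claim, so one alternative holds. Condition met.
  (c) The corporate defendant(s) are organised in Thornholm, not Wynport. But the operative events occurred in Wynport, and the 'unless' clause therefore excuses the requirement. Satisfied.
  (d) The amount in controversy is USD 4,250, below the 15,000 dollars floor. But the operative events occurred in Wynport, and the 'unless' clause therefore excuses the requirement. Met.
  → The court has jurisdiction.
The Thornholm District Court:
  (a) The amount in controversy is USD 4,250, which meets the USD 3,500 floor, which satisfies one of the alternatives. Satisfied.
  (b) Dario Vail resides in Thornholm, which satisfies one of the alternatives. Condition met.
  (c) No contract (and hence no place of execution) is alleged. But Dario Vail resides in Thornholm, and the 'unless' clause therefore excuses the requirement. Satisfied.
  (d) The plaintiff resides in Wynport. And the carve-out is inapplicable — the claim is a tort claim, not a property claim. Met.
  → Every requirement is satisfied — jurisdiction.
The Superior Court of Galmere:
  (a) The claim is a tort claim, not a property claim, which satisfies one of the alternatives. Met.
  (b) The amount in controversy is 4,250 dollars, within the USD 4,500 ceiling, so one alternative holds. Condition met.
  (c) The amount in controversy is $4,250, which meets the 3,500 dollars floor. Satisfied.
  (d) No defendant resides in Galmere (they reside in Thornholm, Thornhaven). However, the claim is a tort claim, so the 'unless' proviso supplies this condition. Condition met.
  → The court has jurisdiction.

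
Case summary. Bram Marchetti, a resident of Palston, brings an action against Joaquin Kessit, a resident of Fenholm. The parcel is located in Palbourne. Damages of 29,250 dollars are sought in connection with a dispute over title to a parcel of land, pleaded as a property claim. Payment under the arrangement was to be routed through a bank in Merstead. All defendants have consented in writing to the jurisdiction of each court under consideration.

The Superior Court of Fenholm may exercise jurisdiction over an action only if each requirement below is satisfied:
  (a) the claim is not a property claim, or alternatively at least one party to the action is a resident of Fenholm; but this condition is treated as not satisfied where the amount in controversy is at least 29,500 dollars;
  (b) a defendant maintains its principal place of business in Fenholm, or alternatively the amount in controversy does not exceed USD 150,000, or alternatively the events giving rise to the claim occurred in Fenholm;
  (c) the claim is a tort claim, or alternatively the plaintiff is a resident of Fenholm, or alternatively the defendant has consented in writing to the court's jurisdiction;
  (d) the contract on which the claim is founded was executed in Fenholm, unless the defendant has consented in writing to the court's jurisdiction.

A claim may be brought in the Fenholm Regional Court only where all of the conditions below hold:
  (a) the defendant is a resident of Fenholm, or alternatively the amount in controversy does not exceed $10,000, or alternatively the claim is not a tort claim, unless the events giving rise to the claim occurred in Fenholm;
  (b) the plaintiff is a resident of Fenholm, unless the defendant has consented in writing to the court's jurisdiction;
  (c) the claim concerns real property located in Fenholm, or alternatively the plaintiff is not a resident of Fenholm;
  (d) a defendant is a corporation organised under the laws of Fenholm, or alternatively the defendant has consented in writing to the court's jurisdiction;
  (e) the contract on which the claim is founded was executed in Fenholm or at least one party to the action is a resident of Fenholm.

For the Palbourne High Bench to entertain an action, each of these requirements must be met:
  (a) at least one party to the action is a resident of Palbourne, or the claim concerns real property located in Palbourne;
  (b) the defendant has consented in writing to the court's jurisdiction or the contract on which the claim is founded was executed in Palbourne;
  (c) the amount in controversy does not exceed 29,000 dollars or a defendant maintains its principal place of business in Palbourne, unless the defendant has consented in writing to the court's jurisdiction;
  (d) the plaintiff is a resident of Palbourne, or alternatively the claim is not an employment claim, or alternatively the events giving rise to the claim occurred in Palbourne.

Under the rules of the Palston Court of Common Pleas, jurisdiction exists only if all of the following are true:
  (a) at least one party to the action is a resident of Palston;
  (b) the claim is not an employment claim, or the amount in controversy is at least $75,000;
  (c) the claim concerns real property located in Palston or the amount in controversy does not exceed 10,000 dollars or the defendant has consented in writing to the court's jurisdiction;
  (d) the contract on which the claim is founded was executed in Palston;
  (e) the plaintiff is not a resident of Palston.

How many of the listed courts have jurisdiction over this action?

3

The Superior Court of Fenholm:
  (a) Joaquin Kessit resides in Fenholm, so one alternative holds. The carve-out does not apply: the amount in controversy is $29,250, below the 29,500 dollars floor. Condition met.
  (b) The amount in controversy is 29,250 dollars, within the USD 150,000 ceiling, so one alternative holds. Satisfied.
  (c) Every defendant has filed written consent, so one alternative holds. Satisfied.
  (d) No contract (and hence no place of execution) is alleged. However, every defendant has filed written consent, so the 'unless' proviso supplies this condition. Satisfied.
  → Jurisdiction lies.
The Fenholm Regional Court:
  (a) The defendant resides in Fenholm, which satisfies one of the alternatives. Condition met.
  (b) The plaintiff resides in Palston, not Fenholm. However, every defendant has filed written consent, so the 'unless' proviso supplies this condition. Condition met.
  (c) The plaintiff resides in Palston, which is not Fenholm — that alternative is enough. Condition met.
  (d) Every defendant has filed written consent, which satisfies one of the alternatives. Satisfied.
  (e) Joaquin Kessit resides in Fenholm, which satisfies one of the alternatives. Condition met.
  → Every requirement is satisfied — jurisdiction.
The Palbourne High Bench:
  (a) The property lies in Palbourne, so this disjunct is met. Satisfied.
  (b) Every defendant has filed written consent, so one alternative holds. Satisfied.
  (c) The amount in controversy is $29,250, above the $29,000 ceiling; no defendant is a corporation — every alternative fails. However, every defendant has filed written consent, so the 'unless' proviso supplies this condition. Condition met.
  (d) The claim is a property claim, not an employment claim, so one alternative holds. Satisfied.
  → All conditions met; jurisdiction exists.
The Palston Court of Common Pleas:
  (a) Bram Marchetti resides in Palston. Condition met.
  (b) The claim is a property claim, not an employment claim — that alternative is enough. Met.
  (c) Every defendant has filed written consent — that alternative is enough. Condition met.
  (d) No contract (and hence no place of execution) is alleged. Condition not met.
  (e) The plaintiff resides in Palston. Condition not met.
  → No jurisdiction.
Courts with jurisdiction: the Superior Court of Fenholm, the Fenholm Regional Court, the Palbourne High Bench — 3 in total.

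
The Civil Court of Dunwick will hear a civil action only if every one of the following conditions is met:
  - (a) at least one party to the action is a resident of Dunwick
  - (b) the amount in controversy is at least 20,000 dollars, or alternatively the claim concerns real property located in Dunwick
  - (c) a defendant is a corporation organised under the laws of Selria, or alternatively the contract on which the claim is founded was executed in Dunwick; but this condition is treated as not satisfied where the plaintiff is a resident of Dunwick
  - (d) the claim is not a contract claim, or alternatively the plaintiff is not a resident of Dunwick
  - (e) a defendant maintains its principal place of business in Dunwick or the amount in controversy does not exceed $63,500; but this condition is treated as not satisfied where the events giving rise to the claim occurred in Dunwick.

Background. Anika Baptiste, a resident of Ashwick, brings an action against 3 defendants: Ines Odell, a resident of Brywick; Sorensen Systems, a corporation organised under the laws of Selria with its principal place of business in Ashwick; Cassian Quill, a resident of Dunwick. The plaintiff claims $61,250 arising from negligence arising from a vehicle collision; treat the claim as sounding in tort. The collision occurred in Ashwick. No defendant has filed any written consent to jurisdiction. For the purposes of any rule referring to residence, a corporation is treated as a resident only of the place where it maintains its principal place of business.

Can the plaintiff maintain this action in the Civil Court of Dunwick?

Yes

The Civil Court of Dunwick:
  (a) Cassian Quill resides in Dunwick. Satisfied.
  (b) The amount in controversy is $61,250, which meets the USD 20,000 floor, so one alternative holds. Satisfied.
  (c) Sorensen Systems is organised under the laws of Selria — that alternative is enough. The exception is not triggered, since the plaintiff resides in Ashwick, not Dunwick. Condition met.
  (d) The claim is a tort claim, not a contract claim — that alternative is enough. Condition met.
  (e) The amount in controversy is USD 61,250, within the $63,500 ceiling — that alternative is enough. The carve-out does not apply: the operative events occurred in Ashwick, not Dunwick. Condition met.
  → Every requirement is satisfied — jurisdiction.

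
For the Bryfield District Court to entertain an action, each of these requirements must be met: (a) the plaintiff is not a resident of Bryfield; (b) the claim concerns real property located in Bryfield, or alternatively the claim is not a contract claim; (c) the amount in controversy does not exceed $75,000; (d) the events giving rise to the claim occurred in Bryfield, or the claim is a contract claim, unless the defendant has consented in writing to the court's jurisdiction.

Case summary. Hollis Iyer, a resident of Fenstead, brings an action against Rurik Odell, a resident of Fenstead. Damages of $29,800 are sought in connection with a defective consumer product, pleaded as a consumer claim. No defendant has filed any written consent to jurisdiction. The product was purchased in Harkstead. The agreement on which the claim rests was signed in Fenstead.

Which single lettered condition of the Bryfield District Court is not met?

(d)

The Bryfield District Court:
  (a) The plaintiff resides in Fenstead, which is not Bryfield. Satisfied.
  (b) The claim is a consumer claim, not a contract claim, which satisfies one of the alternatives. Satisfied.
  (c) The amount in controversy is USD 29,800, within the 75,000 dollars ceiling. Condition met.
  (d) The operative events occurred in Harkstead, not Bryfield; the claim is a consumer claim, not a contract claim — every alternative fails. Nor does the 'unless' clause help: no such written consent has been filed. Fails.
Only condition (d) fails.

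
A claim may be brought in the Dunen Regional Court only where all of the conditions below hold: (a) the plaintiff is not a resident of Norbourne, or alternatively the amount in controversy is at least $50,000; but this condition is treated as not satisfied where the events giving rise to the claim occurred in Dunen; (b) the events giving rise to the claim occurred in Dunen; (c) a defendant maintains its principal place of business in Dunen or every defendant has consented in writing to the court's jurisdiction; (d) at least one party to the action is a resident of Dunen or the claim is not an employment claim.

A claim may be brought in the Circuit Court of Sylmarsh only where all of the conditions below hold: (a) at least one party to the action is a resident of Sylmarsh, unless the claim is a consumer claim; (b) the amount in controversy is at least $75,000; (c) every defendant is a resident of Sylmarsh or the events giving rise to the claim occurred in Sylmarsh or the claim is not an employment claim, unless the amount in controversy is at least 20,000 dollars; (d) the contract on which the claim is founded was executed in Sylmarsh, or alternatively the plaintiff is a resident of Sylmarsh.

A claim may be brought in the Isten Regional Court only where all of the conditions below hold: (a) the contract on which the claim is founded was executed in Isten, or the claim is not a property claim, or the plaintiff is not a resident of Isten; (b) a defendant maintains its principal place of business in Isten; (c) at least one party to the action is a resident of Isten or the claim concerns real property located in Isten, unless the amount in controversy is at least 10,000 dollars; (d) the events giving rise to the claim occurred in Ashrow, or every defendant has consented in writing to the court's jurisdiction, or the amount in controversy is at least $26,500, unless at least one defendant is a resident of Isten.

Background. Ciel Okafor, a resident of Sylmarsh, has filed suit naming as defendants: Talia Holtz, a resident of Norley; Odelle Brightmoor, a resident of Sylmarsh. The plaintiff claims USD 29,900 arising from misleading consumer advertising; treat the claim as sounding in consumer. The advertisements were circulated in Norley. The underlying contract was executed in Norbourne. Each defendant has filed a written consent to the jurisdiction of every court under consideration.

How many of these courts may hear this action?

0

The Dunen Regional Court:
  (a) The plaintiff resides in Sylmarsh, which is not Norbourne, which satisfies one of the alternatives. The exception is not triggered, since the operative events occurred in Norley, not Dunen. Met.
  (b) The operative events occurred in Norley, not Dunen. Not satisfied.
  (c) Every defendant has filed written consent — that alternative is enough. Satisfied.
  (d) The claim is a consumer claim, not an employment claim, which satisfies one of the alternatives. Condition met.
  → Not every requirement is met — no jurisdiction.
The Circuit Court of Sylmarsh:
  (a) Ciel Okafor resides in Sylmarsh. Satisfied.
  (b) The amount in controversy is 29,900 dollars, below the USD 75,000 floor. Condition not met.
  (c) The claim is a consumer claim, not an employment claim, so this disjunct is met. Met.
  (d) The plaintiff resides in Sylmarsh, so this disjunct is met. Condition met.
  → The court lacks jurisdiction.
The Isten Regional Court:
  (a) The claim is a consumer claim, not a property claim, so this disjunct is met. Met.
  (b) No defendant is a corporation. Not met.
  (c) No party resides in Isten; the claim does not concern real property — none of the alternatives is met. The proviso rescues it, though: the amount in controversy is $29,900, which meets the 10,000 dollars floor. Condition met.
  (d) Every defendant has filed written consent, so this disjunct is met. Satisfied.
  → The court lacks jurisdiction.
No court satisfies all of its conditions.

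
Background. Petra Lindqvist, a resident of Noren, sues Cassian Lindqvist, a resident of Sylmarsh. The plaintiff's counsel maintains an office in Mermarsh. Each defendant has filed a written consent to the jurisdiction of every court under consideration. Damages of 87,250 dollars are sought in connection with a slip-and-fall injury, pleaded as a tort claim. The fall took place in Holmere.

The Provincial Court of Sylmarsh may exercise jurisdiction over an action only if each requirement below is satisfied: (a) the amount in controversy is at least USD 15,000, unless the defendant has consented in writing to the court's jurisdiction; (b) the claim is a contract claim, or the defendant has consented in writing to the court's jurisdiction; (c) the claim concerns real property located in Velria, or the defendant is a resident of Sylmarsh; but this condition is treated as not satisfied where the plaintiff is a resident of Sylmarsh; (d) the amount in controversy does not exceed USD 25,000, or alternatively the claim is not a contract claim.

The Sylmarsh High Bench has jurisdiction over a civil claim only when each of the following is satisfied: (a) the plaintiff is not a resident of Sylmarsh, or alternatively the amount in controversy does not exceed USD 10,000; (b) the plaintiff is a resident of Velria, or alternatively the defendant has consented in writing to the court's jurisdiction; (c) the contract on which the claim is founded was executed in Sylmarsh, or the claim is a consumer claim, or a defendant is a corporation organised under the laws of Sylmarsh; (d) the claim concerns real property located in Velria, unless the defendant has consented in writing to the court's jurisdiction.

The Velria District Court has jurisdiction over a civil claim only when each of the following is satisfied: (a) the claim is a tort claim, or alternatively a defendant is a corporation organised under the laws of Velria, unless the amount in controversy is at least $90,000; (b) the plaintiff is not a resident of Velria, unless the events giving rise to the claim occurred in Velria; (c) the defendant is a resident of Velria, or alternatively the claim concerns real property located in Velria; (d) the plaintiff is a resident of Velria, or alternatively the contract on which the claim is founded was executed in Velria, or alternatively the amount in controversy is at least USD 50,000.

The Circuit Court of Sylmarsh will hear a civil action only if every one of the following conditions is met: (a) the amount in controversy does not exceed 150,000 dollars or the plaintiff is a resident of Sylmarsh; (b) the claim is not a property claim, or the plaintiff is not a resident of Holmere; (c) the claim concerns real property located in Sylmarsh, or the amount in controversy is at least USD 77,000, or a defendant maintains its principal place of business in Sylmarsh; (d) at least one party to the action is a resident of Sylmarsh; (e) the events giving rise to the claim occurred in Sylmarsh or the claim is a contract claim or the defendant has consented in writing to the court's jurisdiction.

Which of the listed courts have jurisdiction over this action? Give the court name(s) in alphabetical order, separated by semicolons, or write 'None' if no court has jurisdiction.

the Circuit Court of Sylmarsh; the Provincial Court of Sylmarsh

The Provincial Court of Sylmarsh:
  (a) The amount in controversy is USD 87,250, which meets the 15,000 dollars floor. Satisfied.
  (b) Every defendant has filed written consent — that alternative is enough. Satisfied.
  (c) The defendant resides in Sylmarsh, so this disjunct is met. The carve-out does not apply: the plaintiff resides in Noren, not Sylmarsh. Met.
  (d) The claim is a tort claim, not a contract claim, so this disjunct is met. Satisfied.
  → The court has jurisdiction.
The Sylmarsh High Bench:
  (a) The plaintiff resides in Noren, which is not Sylmarsh — that alternative is enough. Satisfied.
  (b) Every defendant has filed written consent — that alternative is enough. Condition met.
  (c) No contract (and hence no place of execution) is alleged; the claim is a tort claim, not a consumer claim; no defendant is a corporation — every alternative fails. Not met.
  (d) The claim does not concern real property. But every defendant has filed written consent, and the 'unless' clause therefore excuses the requirement. Met.
  → No jurisdiction.
The Velria District Court:
  (a) The claim is a tort claim — that alternative is enough. Satisfied.
  (b) The plaintiff resides in Noren, which is not Velria. Satisfied.
  (c) The defendant resides in Sylmarsh, not Velria; the claim does not concern real property — none of the alternatives is met. Condition not met.
  (d) The amount in controversy is $87,250, which meets the 50,000 dollars floor, so one alternative holds. Condition met.
  → Not every requirement is met — no jurisdiction.
The Circuit Court of Sylmarsh:
  (a) The amount in controversy is 87,250 dollars, within the 150,000 dollars ceiling — that alternative is enough. Satisfied.
  (b) The claim is a tort claim, not a property claim, so this disjunct is met. Condition met.
  (c) The amount in controversy is $87,250, which meets the $77,000 floor — that alternative is enough. Condition met.
  (d) Cassian Lindqvist resides in Sylmarsh. Met.
  (e) Every defendant has filed written consent — that alternative is enough. Met.
  → The court has jurisdiction.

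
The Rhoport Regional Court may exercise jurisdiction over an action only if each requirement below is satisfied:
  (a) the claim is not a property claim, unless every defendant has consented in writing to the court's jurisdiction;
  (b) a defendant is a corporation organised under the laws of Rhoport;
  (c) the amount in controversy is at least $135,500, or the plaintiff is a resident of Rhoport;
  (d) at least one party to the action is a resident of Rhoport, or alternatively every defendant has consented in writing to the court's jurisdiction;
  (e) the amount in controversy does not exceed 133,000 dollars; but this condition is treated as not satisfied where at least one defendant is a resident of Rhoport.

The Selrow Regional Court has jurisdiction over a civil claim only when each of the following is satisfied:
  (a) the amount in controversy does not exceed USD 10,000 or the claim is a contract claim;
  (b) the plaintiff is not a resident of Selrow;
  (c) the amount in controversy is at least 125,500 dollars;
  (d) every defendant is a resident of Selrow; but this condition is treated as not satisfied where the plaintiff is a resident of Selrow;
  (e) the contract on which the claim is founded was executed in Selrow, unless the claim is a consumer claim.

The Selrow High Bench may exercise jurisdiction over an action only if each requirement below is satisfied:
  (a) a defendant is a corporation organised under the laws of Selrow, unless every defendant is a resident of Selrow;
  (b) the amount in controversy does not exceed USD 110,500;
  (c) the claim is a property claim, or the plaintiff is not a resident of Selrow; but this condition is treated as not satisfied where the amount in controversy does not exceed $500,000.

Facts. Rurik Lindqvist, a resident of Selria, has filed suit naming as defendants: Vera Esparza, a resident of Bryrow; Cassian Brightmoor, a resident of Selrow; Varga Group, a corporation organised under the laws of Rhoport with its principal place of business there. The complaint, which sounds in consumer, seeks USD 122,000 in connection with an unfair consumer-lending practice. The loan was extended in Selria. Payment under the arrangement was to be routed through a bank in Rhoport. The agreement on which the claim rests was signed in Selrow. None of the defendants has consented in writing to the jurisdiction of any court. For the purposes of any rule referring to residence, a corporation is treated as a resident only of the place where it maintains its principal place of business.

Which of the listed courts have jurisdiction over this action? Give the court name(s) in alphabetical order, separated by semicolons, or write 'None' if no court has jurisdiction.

The Rhoport Regional Court:
  (a) The claim is a consumer claim, not a property claim. Met.
  (b) Varga Group is organised under the laws of Rhoport. Met.
  (c) The amount in controversy is USD 122,000, below the $135,500 floor; the plaintiff resides in Selria, not Rhoport — none of the alternatives is met. Fails.
  (d) Varga Group resides in Rhoport, so this disjunct is met. Condition met.
  (e) The amount in controversy is USD 122,000, within the $133,000 ceiling. But the carve-out bites: Varga Group resides in Rhoport. Condition not met.
  → Not every requirement is met — no jurisdiction.
The Selrow Regional Court:
  (a) The amount in controversy is 122,000 dollars, above the $10,000 ceiling; the claim is a consumer claim, not a contract claim — every alternative fails. Not satisfied.
  (b) The plaintiff resides in Selria, which is not Selrow. Satisfied.
  (c) The amount in controversy is 122,000 dollars, below the USD 125,500 floor. Condition not met.
  (d) The defendants reside as follows — Vera Esparza in Bryrow, Cassian Brightmoor in Selrow, Varga Group in Rhoport — not all in Selrow. Condition not met.
  (e) The contract was executed in Selrow. Satisfied.
  → At least one condition fails; no jurisdiction.
The Selrow High Bench:
  (a) The corporate defendant(s) are organised in Rhoport, not Selrow. And the defendants reside as follows — Vera Esparza in Bryrow, Cassian Brightmoor in Selrow, Varga Group in Rhoport — not all in Selrow, so the proviso does not save it. Fails.
  (b) The amount in controversy is $122,000, above the $110,500 ceiling. Condition not met.
  (c) The plaintiff resides in Selria, which is not Selrow, so one alternative holds. But the carve-out bites: the amount in controversy is USD 122,000, within the 500,000 dollars ceiling. Not satisfied.
  → The court lacks jurisdiction.

None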